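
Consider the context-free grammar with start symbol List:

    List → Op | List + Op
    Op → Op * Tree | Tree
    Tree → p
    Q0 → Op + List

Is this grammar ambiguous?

Only List, Op, Tree are reachable from List; ignoring the rest: List → List + Op | Op  ;  Op → Op * Tree | Tree  — a left-associative chain with Tree at the bottom. Each string factors uniquely by precedence.

Unambiguous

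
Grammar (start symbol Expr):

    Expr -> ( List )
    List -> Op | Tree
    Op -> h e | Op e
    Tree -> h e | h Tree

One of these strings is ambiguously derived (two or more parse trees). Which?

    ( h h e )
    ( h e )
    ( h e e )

( h h e ): 1 tree
( h e ): 2 trees
( h e e ): 1 tree

( h e )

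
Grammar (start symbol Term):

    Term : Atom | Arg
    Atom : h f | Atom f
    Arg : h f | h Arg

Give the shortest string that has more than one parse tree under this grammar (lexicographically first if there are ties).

h f

length 2: h f has 2 parse trees

Two derivations of h f:
  Term ⇒ Atom ⇒ h f
  Term ⇒ Arg ⇒ h f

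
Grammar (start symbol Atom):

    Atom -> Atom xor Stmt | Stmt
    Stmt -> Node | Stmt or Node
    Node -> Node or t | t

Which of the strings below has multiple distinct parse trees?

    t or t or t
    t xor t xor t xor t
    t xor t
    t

t or t or t: 4 trees
t xor t xor t xor t: 1 tree
t xor t: 1 tree
t: 1 tree

t or t or t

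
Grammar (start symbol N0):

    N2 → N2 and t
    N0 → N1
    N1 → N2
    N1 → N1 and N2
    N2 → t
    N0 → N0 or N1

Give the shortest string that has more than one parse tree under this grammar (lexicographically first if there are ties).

length 1: no string has ≥2 trees
length 3: t and t has 2 parse trees

Two derivations of t and t:
  N0 ⇒ N1 ⇒ N2 ⇒ N2 and t ⇒ t and t
  N0 ⇒ N1 ⇒ N1 and N2 ⇒ N2 and N2 ⇒ t and N2 ⇒ t and t

t and t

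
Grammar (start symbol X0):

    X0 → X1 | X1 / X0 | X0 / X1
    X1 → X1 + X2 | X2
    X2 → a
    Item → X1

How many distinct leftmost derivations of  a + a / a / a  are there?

Parse trees for a + a / a / a:
  [X0 [X1 [X1 [X2 a]] + [X2 a]] / [X0 [X1 [X2 a]] / [X0 [X1 [X2 a]]]]]
  [X0 [X1 [X1 [X2 a]] + [X2 a]] / [X0 [X0 [X1 [X2 a]]] / [X1 [X2 a]]]]
  [X0 [X0 [X1 [X1 [X2 a]] + [X2 a]] / [X0 [X1 [X2 a]]]] / [X1 [X2 a]]]
  [X0 [X0 [X0 [X1 [X1 [X2 a]] + [X2 a]]] / [X1 [X2 a]]] / [X1 [X2 a]]]

4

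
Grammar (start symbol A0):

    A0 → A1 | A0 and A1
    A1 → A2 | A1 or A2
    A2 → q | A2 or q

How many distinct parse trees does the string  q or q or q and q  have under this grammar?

4

Parse trees for q or q or q and q:
  [A0 [A0 [A1 [A2 [A2 [A2 q] or q] or q]]] and [A1 [A2 q]]]
  [A0 [A0 [A1 [A1 [A2 q]] or [A2 [A2 q] or q]]] and [A1 [A2 q]]]
  [A0 [A0 [A1 [A1 [A2 [A2 q] or q]] or [A2 q]]] and [A1 [A2 q]]]
  [A0 [A0 [A1 [A1 [A1 [A2 q]] or [A2 q]] or [A2 q]]] and [A1 [A2 q]]]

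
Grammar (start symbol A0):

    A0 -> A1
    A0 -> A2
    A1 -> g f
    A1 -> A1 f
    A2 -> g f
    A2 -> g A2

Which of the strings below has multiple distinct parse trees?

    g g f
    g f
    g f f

g g f: 1 tree
g f: 2 trees
g f f: 1 tree

g f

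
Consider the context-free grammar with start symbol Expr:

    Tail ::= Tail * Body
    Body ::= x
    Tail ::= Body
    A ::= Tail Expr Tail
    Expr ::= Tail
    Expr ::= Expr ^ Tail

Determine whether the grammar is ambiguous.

Unambiguous

(A is unreachable from Expr, so its rules don't affect L(Expr).) This is a standard precedence ladder (Expr over Tail over Body), with each level left-recursive on its own operator ('^' at Expr, '*' at Tail). That structure is LR(1), hence unambiguous.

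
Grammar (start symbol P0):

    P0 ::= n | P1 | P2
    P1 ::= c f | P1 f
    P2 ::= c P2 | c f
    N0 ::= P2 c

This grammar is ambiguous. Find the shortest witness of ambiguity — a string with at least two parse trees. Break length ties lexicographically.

c f

length 1: no string has ≥2 trees
length 2: c f has 2 parse trees

Two derivations of c f:
  P0 ⇒ P1 ⇒ c f
  P0 ⇒ P2 ⇒ c f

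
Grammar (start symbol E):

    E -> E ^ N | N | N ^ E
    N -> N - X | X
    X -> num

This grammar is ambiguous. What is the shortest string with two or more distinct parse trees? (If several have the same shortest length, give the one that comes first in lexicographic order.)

num ^ num

length 1: no string has ≥2 trees
length 3: num ^ num has 2 parse trees

Two derivations of num ^ num:
  E ⇒ E ^ N ⇒ N ^ N ⇒ X ^ N ⇒ num ^ N ⇒ num ^ X ⇒ num ^ num
  E ⇒ N ^ E ⇒ X ^ E ⇒ num ^ E ⇒ num ^ N ⇒ num ^ X ⇒ num ^ num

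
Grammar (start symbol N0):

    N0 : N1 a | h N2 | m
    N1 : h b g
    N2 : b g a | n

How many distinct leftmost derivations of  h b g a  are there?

2

Parse trees for h b g a:
  [N0 [N1 h b g] a]
  [N0 h [N2 b g a]]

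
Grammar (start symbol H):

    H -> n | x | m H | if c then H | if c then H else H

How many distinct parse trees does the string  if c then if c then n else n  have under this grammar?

Parse trees for if c then if c then n else n:
  [H if c then [H if c then [H n] else [H n]]]
  [H if c then [H if c then [H n]] else [H n]]

2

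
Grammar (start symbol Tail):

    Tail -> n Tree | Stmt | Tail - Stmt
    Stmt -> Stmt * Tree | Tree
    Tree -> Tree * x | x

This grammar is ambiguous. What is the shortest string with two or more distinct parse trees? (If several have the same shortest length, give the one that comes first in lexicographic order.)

x * x

length 1: no string has ≥2 trees
length 2: no string has ≥2 trees
length 3: x * x has 2 parse trees

Two derivations of x * x:
  Tail ⇒ Stmt ⇒ Stmt * Tree ⇒ Tree * Tree ⇒ x * Tree ⇒ x * x
  Tail ⇒ Stmt ⇒ Tree ⇒ Tree * x ⇒ x * x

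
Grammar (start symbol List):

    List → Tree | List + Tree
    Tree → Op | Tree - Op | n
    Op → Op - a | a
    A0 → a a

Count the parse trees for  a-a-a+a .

Parse trees for a-a-a+a:
  [List [List [Tree [Op [Op [Op a] - a] - a]]] + [Tree [Op a]]]
  [List [List [Tree [Tree [Op a]] - [Op [Op a] - a]]] + [Tree [Op a]]]
  [List [List [Tree [Tree [Op [Op a] - a]] - [Op a]]] + [Tree [Op a]]]
  [List [List [Tree [Tree [Tree [Op a]] - [Op a]] - [Op a]]] + [Tree [Op a]]]

4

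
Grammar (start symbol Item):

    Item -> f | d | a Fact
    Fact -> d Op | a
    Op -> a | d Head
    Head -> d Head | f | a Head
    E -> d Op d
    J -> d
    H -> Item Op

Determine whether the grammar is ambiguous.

Unambiguous

(E, J, H are unreachable from Item, so their rules don't affect L(Item).) Each reachable nonterminal has at most one production per leading terminal, and all productions are right-linear; the derivation is determined token-by-token.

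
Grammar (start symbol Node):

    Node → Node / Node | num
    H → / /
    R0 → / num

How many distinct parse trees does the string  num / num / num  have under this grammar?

2

Parse trees for num / num / num:
  [Node [Node num] / [Node [Node num] / [Node num]]]
  [Node [Node [Node num] / [Node num]] / [Node num]]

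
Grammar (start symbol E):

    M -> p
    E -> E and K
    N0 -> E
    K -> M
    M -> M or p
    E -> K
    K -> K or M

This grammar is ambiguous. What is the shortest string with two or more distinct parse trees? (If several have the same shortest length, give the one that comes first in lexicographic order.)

p or p

length 1: no string has ≥2 trees
length 3: p or p has 2 parse trees

Two derivations of p or p:
  E ⇒ K ⇒ M ⇒ M or p ⇒ p or p
  E ⇒ K ⇒ K or M ⇒ M or M ⇒ p or M ⇒ p or p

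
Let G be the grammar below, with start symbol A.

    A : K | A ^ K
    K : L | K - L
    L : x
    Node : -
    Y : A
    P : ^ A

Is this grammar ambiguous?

(Node, Y, P are unreachable from A, so their rules don't affect L(A).) This is a standard precedence ladder (A over K over L), with each level left-recursive on its own operator ('^' at A, '-' at K). That structure is LR(1), hence unambiguous.

Unambiguous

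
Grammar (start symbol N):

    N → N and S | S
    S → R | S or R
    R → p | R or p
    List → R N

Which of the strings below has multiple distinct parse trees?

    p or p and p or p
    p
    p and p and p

p or p and p or p

p or p and p or p: 4 trees
p: 1 tree
p and p and p: 1 tree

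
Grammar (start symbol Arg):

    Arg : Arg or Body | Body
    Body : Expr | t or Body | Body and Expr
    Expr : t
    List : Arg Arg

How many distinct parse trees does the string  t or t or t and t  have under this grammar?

Parse trees for t or t or t and t:
  [Arg [Arg [Body [Expr t]]] or [Body t or [Body [Body [Expr t]] and [Expr t]]]]
  [Arg [Arg [Body [Expr t]]] or [Body [Body t or [Body [Expr t]]] and [Expr t]]]
  [Arg [Arg [Arg [Body [Expr t]]] or [Body [Expr t]]] or [Body [Body [Expr t]] and [Expr t]]]
  [Arg [Arg [Body t or [Body [Expr t]]]] or [Body [Body [Expr t]] and [Expr t]]]
  [Arg [Body t or [Body t or [Body [Body [Expr t]] and [Expr t]]]]]
  [Arg [Body t or [Body [Body t or [Body [Expr t]]] and [Expr t]]]]
  [Arg [Body [Body t or [Body t or [Body [Expr t]]]] and [Expr t]]]

7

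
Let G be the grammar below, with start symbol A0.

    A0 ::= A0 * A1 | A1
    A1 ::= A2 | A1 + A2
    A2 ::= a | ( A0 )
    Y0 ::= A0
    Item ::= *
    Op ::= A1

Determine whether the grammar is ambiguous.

Unambiguous

Only A0, A1, A2 are reachable from A0; ignoring the rest: A0 → A0 * A1 | A1  ;  A1 → A1 + A2 | A2  — a left-associative chain with A2 at the bottom. Each string factors uniquely by precedence.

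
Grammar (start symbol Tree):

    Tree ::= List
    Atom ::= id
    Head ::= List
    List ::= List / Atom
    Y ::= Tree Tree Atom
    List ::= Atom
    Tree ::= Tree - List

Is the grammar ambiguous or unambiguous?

Unambiguous

(Y, Head are unreachable from Tree, so their rules don't affect L(Tree).) The grammar is stratified — Tree handles '-' (left-recursive), List handles '/', Atom atoms. Each operator has a fixed associativity and precedence level, so every string has one parse.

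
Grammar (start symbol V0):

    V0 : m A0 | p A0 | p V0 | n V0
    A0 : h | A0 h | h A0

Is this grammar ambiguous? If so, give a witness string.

Witness: m h h

Derivation 1: V0 ⇒ m A0 ⇒ m A0 h ⇒ m h h
Derivation 2: V0 ⇒ m A0 ⇒ m h A0 ⇒ m h h

Two distinct leftmost derivations for the same string.

Ambiguous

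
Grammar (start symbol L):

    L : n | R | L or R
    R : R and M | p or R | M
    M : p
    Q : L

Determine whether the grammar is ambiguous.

Witness: p or p

Derivation 1: L ⇒ R ⇒ p or R ⇒ p or M ⇒ p or p
Derivation 2: L ⇒ L or R ⇒ R or R ⇒ M or R ⇒ p or R ⇒ p or M ⇒ p or p

Two distinct leftmost derivations for the same string.

Ambiguous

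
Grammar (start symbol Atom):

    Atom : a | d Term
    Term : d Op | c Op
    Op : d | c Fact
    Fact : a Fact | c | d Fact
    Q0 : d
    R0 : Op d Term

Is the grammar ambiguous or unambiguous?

Only Atom, Term, Op, Fact are reachable from Atom; ignoring the rest: The reachable rules are right-linear with at most one rule per (nonterminal, next-terminal) pair. Each input token forces the next rule, so parsing is deterministic.

Unambiguous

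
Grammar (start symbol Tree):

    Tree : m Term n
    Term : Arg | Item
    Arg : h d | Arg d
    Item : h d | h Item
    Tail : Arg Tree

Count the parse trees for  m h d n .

Parse trees for m h d n:
  [Tree m [Term [Arg h d]] n]
  [Tree m [Term [Item h d]] n]

2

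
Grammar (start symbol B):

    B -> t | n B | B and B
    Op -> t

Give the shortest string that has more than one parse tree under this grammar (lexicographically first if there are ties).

length 1: no string has ≥2 trees
length 2: no string has ≥2 trees
length 3: no string has ≥2 trees
length 4: n t and t has 2 parse trees

Two derivations of n t and t:
  B ⇒ n B ⇒ n B and B ⇒ n t and B ⇒ n t and t
  B ⇒ B and B ⇒ n B and B ⇒ n t and B ⇒ n t and t

n t and t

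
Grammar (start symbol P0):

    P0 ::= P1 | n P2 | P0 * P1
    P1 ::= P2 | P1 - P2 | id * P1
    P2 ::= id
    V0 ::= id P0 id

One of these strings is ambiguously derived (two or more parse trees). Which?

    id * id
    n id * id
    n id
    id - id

id * id: 2 trees
n id * id: 1 tree
n id: 1 tree
id - id: 1 tree

id * id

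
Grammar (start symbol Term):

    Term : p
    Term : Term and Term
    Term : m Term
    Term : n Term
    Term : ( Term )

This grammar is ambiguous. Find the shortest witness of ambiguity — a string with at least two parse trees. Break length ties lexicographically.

length 1: no string has ≥2 trees
length 2: no string has ≥2 trees
length 3: no string has ≥2 trees
length 4: m p and p has 2 parse trees

Two derivations of m p and p:
  Term ⇒ Term and Term ⇒ m Term and Term ⇒ m p and Term ⇒ m p and p
  Term ⇒ m Term ⇒ m Term and Term ⇒ m p and Term ⇒ m p and p

m p and p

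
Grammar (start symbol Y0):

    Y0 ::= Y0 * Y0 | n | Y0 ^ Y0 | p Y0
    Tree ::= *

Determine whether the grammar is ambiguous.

Ambiguous

Witness: p n * n

Derivation 1: Y0 ⇒ Y0 * Y0 ⇒ p Y0 * Y0 ⇒ p n * Y0 ⇒ p n * n
Derivation 2: Y0 ⇒ p Y0 ⇒ p Y0 * Y0 ⇒ p n * Y0 ⇒ p n * n

Two distinct leftmost derivations for the same string.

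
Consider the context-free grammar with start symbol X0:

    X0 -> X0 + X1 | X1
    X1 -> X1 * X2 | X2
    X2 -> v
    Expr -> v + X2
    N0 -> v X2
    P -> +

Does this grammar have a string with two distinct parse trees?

(Expr, N0, P are unreachable from X0, so their rules don't affect L(X0).) X0 → X0 + X1 | X1  ;  X1 → X1 * X2 | X2  — a left-associative chain with X2 at the bottom. Each string factors uniquely by precedence.

Unambiguous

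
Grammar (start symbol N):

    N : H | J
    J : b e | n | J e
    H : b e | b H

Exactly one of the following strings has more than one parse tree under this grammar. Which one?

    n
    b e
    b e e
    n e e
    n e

b e

n: 1 tree
b e: 2 trees
b e e: 1 tree
n e e: 1 tree
n e: 1 tree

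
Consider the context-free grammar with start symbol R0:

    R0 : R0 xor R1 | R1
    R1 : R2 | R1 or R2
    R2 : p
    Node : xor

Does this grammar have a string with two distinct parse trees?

(Node is unreachable from R0, so its rules don't affect L(R0).) The grammar is stratified — R0 handles 'xor' (left-recursive), R1 handles 'or', R2 atoms. Each operator has a fixed associativity and precedence level, so every string has one parse.

Unambiguous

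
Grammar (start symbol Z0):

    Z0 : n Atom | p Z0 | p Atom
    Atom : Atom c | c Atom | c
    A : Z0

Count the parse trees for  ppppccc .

Parse trees for ppppccc:
  [Z0 p [Z0 p [Z0 p [Z0 p [Atom [Atom [Atom c] c] c]]]]]
  [Z0 p [Z0 p [Z0 p [Z0 p [Atom [Atom c [Atom c]] c]]]]]
  [Z0 p [Z0 p [Z0 p [Z0 p [Atom c [Atom [Atom c] c]]]]]]
  [Z0 p [Z0 p [Z0 p [Z0 p [Atom c [Atom c [Atom c]]]]]]]

4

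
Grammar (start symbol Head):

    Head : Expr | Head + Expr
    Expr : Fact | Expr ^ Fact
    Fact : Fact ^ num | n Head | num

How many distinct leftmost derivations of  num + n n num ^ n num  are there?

Parse trees for num + n n num ^ n num:
  [Head [Head [Expr [Fact num]]] + [Expr [Fact n [Head [Expr [Fact n [Head [Expr [Expr [Fact num]] ^ [Fact n [Head [Expr [Fact num]]]]]]]]]]]]
  [Head [Head [Expr [Fact num]]] + [Expr [Fact n [Head [Expr [Expr [Fact n [Head [Expr [Fact num]]]]] ^ [Fact n [Head [Expr [Fact num]]]]]]]]]
  [Head [Head [Expr [Fact num]]] + [Expr [Expr [Fact n [Head [Expr [Fact n [Head [Expr [Fact num]]]]]]]] ^ [Fact n [Head [Expr [Fact num]]]]]]

3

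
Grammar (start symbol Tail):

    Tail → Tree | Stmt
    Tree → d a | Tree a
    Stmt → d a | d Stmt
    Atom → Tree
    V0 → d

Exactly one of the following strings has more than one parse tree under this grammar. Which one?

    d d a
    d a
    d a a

d a

d d a: 1 tree
d a: 2 trees
d a a: 1 tree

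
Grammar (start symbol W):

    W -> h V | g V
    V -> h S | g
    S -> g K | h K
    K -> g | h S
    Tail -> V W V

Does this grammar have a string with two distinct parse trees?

(Tail is unreachable from W, so its rules don't affect L(W).) The reachable rules are right-linear with at most one rule per (nonterminal, next-terminal) pair. Each input token forces the next rule, so parsing is deterministic.

Unambiguous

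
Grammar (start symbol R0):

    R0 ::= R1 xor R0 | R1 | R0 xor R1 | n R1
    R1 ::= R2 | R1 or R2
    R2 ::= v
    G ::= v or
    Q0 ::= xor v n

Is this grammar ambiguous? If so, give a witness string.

Witness: v xor v

Derivation 1: R0 ⇒ R1 xor R0 ⇒ R2 xor R0 ⇒ v xor R0 ⇒ v xor R1 ⇒ v xor R2 ⇒ v xor v
Derivation 2: R0 ⇒ R0 xor R1 ⇒ R1 xor R1 ⇒ R2 xor R1 ⇒ v xor R1 ⇒ v xor R2 ⇒ v xor v

Two distinct leftmost derivations for the same string.

Ambiguous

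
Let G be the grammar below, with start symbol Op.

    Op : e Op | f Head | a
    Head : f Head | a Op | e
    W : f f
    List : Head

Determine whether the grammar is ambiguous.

Unambiguous

Only Op, Head are reachable from Op; ignoring the rest: Restricted to the reachable nonterminals, every rule has the form A → t or A → t B, and no two rules for the same A share a first terminal. The grammar encodes a DFA — one run per string.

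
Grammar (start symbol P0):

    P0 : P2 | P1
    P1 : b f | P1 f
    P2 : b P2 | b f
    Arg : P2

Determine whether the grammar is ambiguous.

Witness: b f

Derivation 1: P0 ⇒ P2 ⇒ b f
Derivation 2: P0 ⇒ P1 ⇒ b f

Two distinct leftmost derivations for the same string.

Ambiguous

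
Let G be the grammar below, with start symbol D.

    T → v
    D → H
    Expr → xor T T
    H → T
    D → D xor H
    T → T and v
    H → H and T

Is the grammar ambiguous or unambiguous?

Witness: v and v

Derivation 1: D ⇒ H ⇒ T ⇒ T and v ⇒ v and v
Derivation 2: D ⇒ H ⇒ H and T ⇒ T and T ⇒ v and T ⇒ v and v

Two distinct leftmost derivations for the same string.

Ambiguous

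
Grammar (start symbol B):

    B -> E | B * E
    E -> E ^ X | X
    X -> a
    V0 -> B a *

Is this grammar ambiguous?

(V0 is unreachable from B, so its rules don't affect L(B).) The grammar is stratified — B handles '*' (left-recursive), E handles '^', X atoms. Each operator has a fixed associativity and precedence level, so every string has one parse.

Unambiguous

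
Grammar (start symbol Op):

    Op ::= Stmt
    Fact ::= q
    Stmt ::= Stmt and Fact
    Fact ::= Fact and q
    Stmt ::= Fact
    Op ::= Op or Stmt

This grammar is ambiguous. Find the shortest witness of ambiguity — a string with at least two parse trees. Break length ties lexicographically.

q and q

length 1: no string has ≥2 trees
length 3: q and q has 2 parse trees

Two derivations of q and q:
  Op ⇒ Stmt ⇒ Stmt and Fact ⇒ Fact and Fact ⇒ q and Fact ⇒ q and q
  Op ⇒ Stmt ⇒ Fact ⇒ Fact and q ⇒ q and q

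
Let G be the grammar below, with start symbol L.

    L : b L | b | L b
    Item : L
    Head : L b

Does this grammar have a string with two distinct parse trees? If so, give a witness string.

Witness: b b

Derivation 1: L ⇒ b L ⇒ b b
Derivation 2: L ⇒ L b ⇒ b b

Two distinct leftmost derivations for the same string.

Ambiguous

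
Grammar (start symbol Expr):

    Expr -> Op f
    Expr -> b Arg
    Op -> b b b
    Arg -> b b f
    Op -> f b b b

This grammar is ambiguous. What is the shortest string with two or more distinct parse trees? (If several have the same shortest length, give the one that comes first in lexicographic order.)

b b b f

length 4: b b b f has 2 parse trees

Two derivations of b b b f:
  Expr ⇒ Op f ⇒ b b b f
  Expr ⇒ b Arg ⇒ b b b f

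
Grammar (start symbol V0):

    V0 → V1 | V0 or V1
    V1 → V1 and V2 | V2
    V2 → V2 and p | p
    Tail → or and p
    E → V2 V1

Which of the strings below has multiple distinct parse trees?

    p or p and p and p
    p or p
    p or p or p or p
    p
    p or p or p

p or p and p and p: 4 trees
p or p: 1 tree
p or p or p or p: 1 tree
p: 1 tree
p or p or p: 1 tree

p or p and p and p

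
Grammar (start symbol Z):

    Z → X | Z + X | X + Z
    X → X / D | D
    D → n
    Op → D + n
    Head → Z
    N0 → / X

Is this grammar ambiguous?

Ambiguous

Witness: n + n

Derivation 1: Z ⇒ Z + X ⇒ X + X ⇒ D + X ⇒ n + X ⇒ n + D ⇒ n + n
Derivation 2: Z ⇒ X + Z ⇒ D + Z ⇒ n + Z ⇒ n + X ⇒ n + D ⇒ n + n

Two distinct leftmost derivations for the same string.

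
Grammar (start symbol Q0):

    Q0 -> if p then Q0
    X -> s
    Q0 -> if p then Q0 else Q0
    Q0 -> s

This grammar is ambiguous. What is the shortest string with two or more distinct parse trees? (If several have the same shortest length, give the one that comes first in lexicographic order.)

if p then if p then s else s

length 1: no string has ≥2 trees
length 4: no string has ≥2 trees
length 6: no string has ≥2 trees
length 7: no string has ≥2 trees
length 9: if p then if p then s else s has 2 parse trees

Two derivations of if p then if p then s else s:
  Q0 ⇒ if p then Q0 ⇒ if p then if p then Q0 else Q0 ⇒ if p then if p then s else Q0 ⇒ if p then if p then s else s
  Q0 ⇒ if p then Q0 else Q0 ⇒ if p then if p then Q0 else Q0 ⇒ if p then if p then s else Q0 ⇒ if p then if p then s else s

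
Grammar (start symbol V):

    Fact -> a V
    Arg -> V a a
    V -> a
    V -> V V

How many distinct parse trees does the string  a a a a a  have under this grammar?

14

Parse trees for a a a a a (showing first 6 of 14):
  [V [V a] [V [V a] [V [V a] [V [V a] [V a]]]]]
  [V [V a] [V [V a] [V [V [V a] [V a]] [V a]]]]
  [V [V a] [V [V [V a] [V a]] [V [V a] [V a]]]]
  [V [V a] [V [V [V a] [V [V a] [V a]]] [V a]]]
  [V [V a] [V [V [V [V a] [V a]] [V a]] [V a]]]
  [V [V [V a] [V a]] [V [V a] [V [V a] [V a]]]]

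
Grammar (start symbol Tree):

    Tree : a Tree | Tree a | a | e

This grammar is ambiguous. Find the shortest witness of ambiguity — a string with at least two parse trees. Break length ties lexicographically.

a a

length 1: no string has ≥2 trees
length 2: a a has 2 parse trees

Two derivations of a a:
  Tree ⇒ a Tree ⇒ a a
  Tree ⇒ Tree a ⇒ a a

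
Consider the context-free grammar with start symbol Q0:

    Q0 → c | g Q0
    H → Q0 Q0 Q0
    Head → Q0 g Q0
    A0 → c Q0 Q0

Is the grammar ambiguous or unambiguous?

(H, Head, A0 are unreachable from Q0, so their rules don't affect L(Q0).) The reachable rules are right-linear with at most one rule per (nonterminal, next-terminal) pair. Each input token forces the next rule, so parsing is deterministic.

Unambiguous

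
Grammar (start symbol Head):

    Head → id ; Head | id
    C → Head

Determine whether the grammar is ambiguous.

(C is unreachable from Head, so its rules don't affect L(Head).) Right-recursive list with a separator: after each atom, whether the separator follows determines the rule. One parse per string.

Unambiguous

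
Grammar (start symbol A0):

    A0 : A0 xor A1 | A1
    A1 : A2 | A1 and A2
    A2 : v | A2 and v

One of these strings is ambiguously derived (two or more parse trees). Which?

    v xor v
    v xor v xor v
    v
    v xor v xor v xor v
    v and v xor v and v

v and v xor v and v

v xor v: 1 tree
v xor v xor v: 1 tree
v: 1 tree
v xor v xor v xor v: 1 tree
v and v xor v and v: 4 trees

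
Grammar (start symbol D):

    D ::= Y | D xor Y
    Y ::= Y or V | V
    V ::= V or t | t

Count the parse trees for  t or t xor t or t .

4

Parse trees for t or t xor t or t:
  [D [D [Y [Y [V t]] or [V t]]] xor [Y [Y [V t]] or [V t]]]
  [D [D [Y [Y [V t]] or [V t]]] xor [Y [V [V t] or t]]]
  [D [D [Y [V [V t] or t]]] xor [Y [Y [V t]] or [V t]]]
  [D [D [Y [V [V t] or t]]] xor [Y [V [V t] or t]]]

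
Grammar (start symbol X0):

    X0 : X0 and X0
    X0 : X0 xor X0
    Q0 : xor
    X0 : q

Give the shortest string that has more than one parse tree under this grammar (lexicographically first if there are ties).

length 1: no string has ≥2 trees
length 3: no string has ≥2 trees
length 5: q and q and q has 2 parse trees

Two derivations of q and q and q:
  X0 ⇒ X0 and X0 ⇒ X0 and X0 and X0 ⇒ q and X0 and X0 ⇒ q and q and X0 ⇒ q and q and q
  X0 ⇒ X0 and X0 ⇒ q and X0 ⇒ q and X0 and X0 ⇒ q and q and X0 ⇒ q and q and q

q and q and q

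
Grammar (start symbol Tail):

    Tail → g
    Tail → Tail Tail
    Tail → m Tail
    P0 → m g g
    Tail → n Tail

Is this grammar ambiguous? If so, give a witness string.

Ambiguous

Witness: g g g

Derivation 1: Tail ⇒ Tail Tail ⇒ g Tail ⇒ g Tail Tail ⇒ g g Tail ⇒ g g g
Derivation 2: Tail ⇒ Tail Tail ⇒ Tail Tail Tail ⇒ g Tail Tail ⇒ g g Tail ⇒ g g g

Two distinct leftmost derivations for the same string.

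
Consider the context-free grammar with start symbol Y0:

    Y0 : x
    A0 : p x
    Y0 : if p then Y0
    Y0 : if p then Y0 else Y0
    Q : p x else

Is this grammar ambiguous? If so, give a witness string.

Witness: if p then if p then x else x

Derivation 1: Y0 ⇒ if p then Y0 ⇒ if p then if p then Y0 else Y0 ⇒ if p then if p then x else Y0 ⇒ if p then if p then x else x
Derivation 2: Y0 ⇒ if p then Y0 else Y0 ⇒ if p then if p then Y0 else Y0 ⇒ if p then if p then x else Y0 ⇒ if p then if p then x else x

Two distinct leftmost derivations for the same string.

Ambiguous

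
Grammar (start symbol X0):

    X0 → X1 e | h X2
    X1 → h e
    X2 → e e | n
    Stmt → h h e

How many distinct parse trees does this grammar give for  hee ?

Parse trees for hee:
  [X0 [X1 h e] e]
  [X0 h [X2 e e]]

2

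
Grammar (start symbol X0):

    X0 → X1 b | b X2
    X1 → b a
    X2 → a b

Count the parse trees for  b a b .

Parse trees for b a b:
  [X0 [X1 b a] b]
  [X0 b [X2 a b]]

2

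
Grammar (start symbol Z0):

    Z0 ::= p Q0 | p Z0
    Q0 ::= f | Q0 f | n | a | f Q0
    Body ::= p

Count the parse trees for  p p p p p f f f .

Parse trees for p p p p p f f f:
  [Z0 p [Z0 p [Z0 p [Z0 p [Z0 p [Q0 [Q0 [Q0 f] f] f]]]]]]
  [Z0 p [Z0 p [Z0 p [Z0 p [Z0 p [Q0 [Q0 f [Q0 f]] f]]]]]]
  [Z0 p [Z0 p [Z0 p [Z0 p [Z0 p [Q0 f [Q0 [Q0 f] f]]]]]]]
  [Z0 p [Z0 p [Z0 p [Z0 p [Z0 p [Q0 f [Q0 f [Q0 f]]]]]]]]

4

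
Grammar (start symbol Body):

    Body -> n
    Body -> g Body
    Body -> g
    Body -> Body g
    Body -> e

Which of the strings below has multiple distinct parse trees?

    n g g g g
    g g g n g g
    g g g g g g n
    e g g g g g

n g g g g: 1 tree
g g g n g g: 10 trees
g g g g g g n: 1 tree
e g g g g g: 1 tree

g g g n g g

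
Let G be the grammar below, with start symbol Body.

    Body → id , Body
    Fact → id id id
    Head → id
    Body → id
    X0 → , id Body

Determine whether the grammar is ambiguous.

Unambiguous

Only Body is reachable from Body; ignoring the rest: Right-recursive list with a separator: after each atom, whether the separator follows determines the rule. One parse per string.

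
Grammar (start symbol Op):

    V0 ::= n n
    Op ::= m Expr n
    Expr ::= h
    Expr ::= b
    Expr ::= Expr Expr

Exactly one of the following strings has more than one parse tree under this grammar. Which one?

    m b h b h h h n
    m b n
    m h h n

m b h b h h h n: 42 trees
m b n: 1 tree
m h h n: 1 tree

m b h b h h h n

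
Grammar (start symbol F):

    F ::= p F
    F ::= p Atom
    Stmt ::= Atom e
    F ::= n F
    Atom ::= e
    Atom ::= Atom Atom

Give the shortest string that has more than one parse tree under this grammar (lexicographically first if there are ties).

length 2: no string has ≥2 trees
length 3: no string has ≥2 trees
length 4: p e e e has 2 parse trees

Two derivations of p e e e:
  F ⇒ p Atom ⇒ p Atom Atom ⇒ p e Atom ⇒ p e Atom Atom ⇒ p e e Atom ⇒ p e e e
  F ⇒ p Atom ⇒ p Atom Atom ⇒ p Atom Atom Atom ⇒ p e Atom Atom ⇒ p e e Atom ⇒ p e e e

p e e e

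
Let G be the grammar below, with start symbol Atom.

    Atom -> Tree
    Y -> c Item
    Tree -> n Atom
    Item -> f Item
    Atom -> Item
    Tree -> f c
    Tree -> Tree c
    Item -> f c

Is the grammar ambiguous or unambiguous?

Ambiguous

Witness: f c

Derivation 1: Atom ⇒ Tree ⇒ f c
Derivation 2: Atom ⇒ Item ⇒ f c

Two distinct leftmost derivations for the same string.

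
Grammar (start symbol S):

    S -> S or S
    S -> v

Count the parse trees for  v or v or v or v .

Parse trees for v or v or v or v:
  [S [S v] or [S [S v] or [S [S v] or [S v]]]]
  [S [S v] or [S [S [S v] or [S v]] or [S v]]]
  [S [S [S v] or [S v]] or [S [S v] or [S v]]]
  [S [S [S v] or [S [S v] or [S v]]] or [S v]]
  [S [S [S [S v] or [S v]] or [S v]] or [S v]]

5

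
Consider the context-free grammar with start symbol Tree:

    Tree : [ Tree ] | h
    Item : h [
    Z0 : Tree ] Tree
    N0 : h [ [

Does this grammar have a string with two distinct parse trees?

(Item, Z0, N0 are unreachable from Tree, so their rules don't affect L(Tree).) Each string is a nest of matched brackets around a single atom. An opening bracket forces the recursive rule; an atom forces the base rule.

Unambiguous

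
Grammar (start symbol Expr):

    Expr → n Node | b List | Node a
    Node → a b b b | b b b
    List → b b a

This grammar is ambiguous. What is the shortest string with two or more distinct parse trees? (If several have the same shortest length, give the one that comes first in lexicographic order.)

length 4: b b b a has 2 parse trees

Two derivations of b b b a:
  Expr ⇒ b List ⇒ b b b a
  Expr ⇒ Node a ⇒ b b b a

b b b a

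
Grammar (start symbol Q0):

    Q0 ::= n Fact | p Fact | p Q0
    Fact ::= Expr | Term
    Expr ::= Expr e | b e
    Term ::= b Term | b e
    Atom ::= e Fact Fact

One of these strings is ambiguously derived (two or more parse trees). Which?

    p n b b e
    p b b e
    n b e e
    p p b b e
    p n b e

p n b e

p n b b e: 1 tree
p b b e: 1 tree
n b e e: 1 tree
p p b b e: 1 tree
p n b e: 2 trees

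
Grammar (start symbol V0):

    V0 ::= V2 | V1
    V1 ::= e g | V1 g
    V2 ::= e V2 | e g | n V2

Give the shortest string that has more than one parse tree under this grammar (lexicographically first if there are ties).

e g

length 2: e g has 2 parse trees

Two derivations of e g:
  V0 ⇒ V2 ⇒ e g
  V0 ⇒ V1 ⇒ e g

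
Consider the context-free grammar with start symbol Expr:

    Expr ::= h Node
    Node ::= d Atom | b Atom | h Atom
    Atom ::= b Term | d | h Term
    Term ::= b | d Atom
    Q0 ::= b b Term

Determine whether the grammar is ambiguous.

Unambiguous

(Q0 is unreachable from Expr, so its rules don't affect L(Expr).) Each reachable nonterminal has at most one production per leading terminal, and all productions are right-linear; the derivation is determined token-by-token.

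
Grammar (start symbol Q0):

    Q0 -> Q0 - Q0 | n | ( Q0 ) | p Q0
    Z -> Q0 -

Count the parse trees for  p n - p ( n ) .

Parse trees for p n - p ( n ):
  [Q0 [Q0 p [Q0 n]] - [Q0 p [Q0 ( [Q0 n] )]]]
  [Q0 p [Q0 [Q0 n] - [Q0 p [Q0 ( [Q0 n] )]]]]

2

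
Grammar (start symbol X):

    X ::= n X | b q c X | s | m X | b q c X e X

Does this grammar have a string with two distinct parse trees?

Witness: b q c b q c s e s

Derivation 1: X ⇒ b q c X ⇒ b q c b q c X e X ⇒ b q c b q c s e X ⇒ b q c b q c s e s
Derivation 2: X ⇒ b q c X e X ⇒ b q c b q c X e X ⇒ b q c b q c s e X ⇒ b q c b q c s e s

Two distinct leftmost derivations for the same string.

Ambiguous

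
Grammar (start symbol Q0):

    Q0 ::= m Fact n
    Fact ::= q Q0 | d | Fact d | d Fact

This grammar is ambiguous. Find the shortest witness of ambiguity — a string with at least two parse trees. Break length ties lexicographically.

m d d n

length 3: no string has ≥2 trees
length 4: m d d n has 2 parse trees

Two derivations of m d d n:
  Q0 ⇒ m Fact n ⇒ m Fact d n ⇒ m d d n
  Q0 ⇒ m Fact n ⇒ m d Fact n ⇒ m d d n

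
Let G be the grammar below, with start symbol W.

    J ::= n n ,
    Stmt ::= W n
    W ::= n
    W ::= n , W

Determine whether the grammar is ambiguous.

(Stmt, J are unreachable from W, so their rules don't affect L(W).) The reachable grammar is A → atom sep A | atom. Each atom is followed by either the separator (recurse) or end-of-string (stop) — no choice point.

Unambiguous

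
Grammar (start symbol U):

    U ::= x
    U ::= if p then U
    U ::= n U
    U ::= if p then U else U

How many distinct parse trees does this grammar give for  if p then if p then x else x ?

Parse trees for if p then if p then x else x:
  [U if p then [U if p then [U x] else [U x]]]
  [U if p then [U if p then [U x]] else [U x]]

2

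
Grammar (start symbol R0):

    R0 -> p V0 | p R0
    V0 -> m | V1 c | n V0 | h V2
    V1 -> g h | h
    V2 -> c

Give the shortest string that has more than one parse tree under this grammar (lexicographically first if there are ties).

p h c

length 2: no string has ≥2 trees
length 3: p h c has 2 parse trees

Two derivations of p h c:
  R0 ⇒ p V0 ⇒ p V1 c ⇒ p h c
  R0 ⇒ p V0 ⇒ p h V2 ⇒ p h c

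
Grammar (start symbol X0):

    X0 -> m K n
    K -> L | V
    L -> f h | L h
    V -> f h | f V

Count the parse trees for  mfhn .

2

Parse trees for mfhn:
  [X0 m [K [L f h]] n]
  [X0 m [K [V f h]] n]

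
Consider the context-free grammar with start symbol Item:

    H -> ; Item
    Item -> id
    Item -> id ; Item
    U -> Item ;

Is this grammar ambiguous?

(H, U are unreachable from Item, so their rules don't affect L(Item).) The reachable grammar is A → atom sep A | atom. Each atom is followed by either the separator (recurse) or end-of-string (stop) — no choice point.

Unambiguous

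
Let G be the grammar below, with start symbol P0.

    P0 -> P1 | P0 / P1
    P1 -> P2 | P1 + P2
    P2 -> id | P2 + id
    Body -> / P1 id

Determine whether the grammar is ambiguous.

Witness: id + id

Derivation 1: P0 ⇒ P1 ⇒ P2 ⇒ P2 + id ⇒ id + id
Derivation 2: P0 ⇒ P1 ⇒ P1 + P2 ⇒ P2 + P2 ⇒ id + P2 ⇒ id + id

Two distinct leftmost derivations for the same string.

Ambiguous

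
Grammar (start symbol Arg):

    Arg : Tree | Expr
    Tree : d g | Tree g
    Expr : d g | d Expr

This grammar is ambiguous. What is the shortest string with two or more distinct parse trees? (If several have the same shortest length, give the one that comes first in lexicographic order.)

length 2: d g has 2 parse trees

Two derivations of d g:
  Arg ⇒ Tree ⇒ d g
  Arg ⇒ Expr ⇒ d g

d g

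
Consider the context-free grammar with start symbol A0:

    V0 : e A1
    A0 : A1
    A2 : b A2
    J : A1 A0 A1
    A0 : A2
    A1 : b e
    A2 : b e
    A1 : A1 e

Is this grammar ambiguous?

Ambiguous

Witness: b e

Derivation 1: A0 ⇒ A1 ⇒ b e
Derivation 2: A0 ⇒ A2 ⇒ b e

Two distinct leftmost derivations for the same string.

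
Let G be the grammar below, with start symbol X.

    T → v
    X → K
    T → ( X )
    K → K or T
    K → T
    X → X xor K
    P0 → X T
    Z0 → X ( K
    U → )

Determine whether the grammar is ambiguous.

(U, Z0, P0 are unreachable from X, so their rules don't affect L(X).) The grammar is stratified — X handles 'xor' (left-recursive), K handles 'or', T atoms. Each operator has a fixed associativity and precedence level, so every string has one parse.

Unambiguous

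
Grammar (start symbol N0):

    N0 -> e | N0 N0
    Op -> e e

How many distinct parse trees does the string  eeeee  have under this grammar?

14

Parse trees for eeeee (showing first 6 of 14):
  [N0 [N0 e] [N0 [N0 e] [N0 [N0 e] [N0 [N0 e] [N0 e]]]]]
  [N0 [N0 e] [N0 [N0 e] [N0 [N0 [N0 e] [N0 e]] [N0 e]]]]
  [N0 [N0 e] [N0 [N0 [N0 e] [N0 e]] [N0 [N0 e] [N0 e]]]]
  [N0 [N0 e] [N0 [N0 [N0 e] [N0 [N0 e] [N0 e]]] [N0 e]]]
  [N0 [N0 e] [N0 [N0 [N0 [N0 e] [N0 e]] [N0 e]] [N0 e]]]
  [N0 [N0 [N0 e] [N0 e]] [N0 [N0 e] [N0 [N0 e] [N0 e]]]]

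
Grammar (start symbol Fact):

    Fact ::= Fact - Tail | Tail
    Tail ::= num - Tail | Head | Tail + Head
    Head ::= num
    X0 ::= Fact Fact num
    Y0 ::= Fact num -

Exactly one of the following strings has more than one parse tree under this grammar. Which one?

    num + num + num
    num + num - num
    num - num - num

num + num + num: 1 tree
num + num - num: 1 tree
num - num - num: 4 trees

num - num - num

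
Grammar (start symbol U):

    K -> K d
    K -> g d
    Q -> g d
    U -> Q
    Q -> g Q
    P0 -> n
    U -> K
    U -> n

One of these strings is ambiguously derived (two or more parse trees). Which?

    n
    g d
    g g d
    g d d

g d

n: 1 tree
g d: 2 trees
g g d: 1 tree
g d d: 1 tree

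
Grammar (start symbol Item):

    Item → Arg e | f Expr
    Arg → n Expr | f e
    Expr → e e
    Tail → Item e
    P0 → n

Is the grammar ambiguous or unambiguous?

Witness: f e e

Derivation 1: Item ⇒ Arg e ⇒ f e e
Derivation 2: Item ⇒ f Expr ⇒ f e e

Two distinct leftmost derivations for the same string.

Ambiguous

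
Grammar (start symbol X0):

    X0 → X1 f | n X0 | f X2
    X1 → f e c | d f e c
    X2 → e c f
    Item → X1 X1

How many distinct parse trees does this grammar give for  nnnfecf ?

Parse trees for nnnfecf:
  [X0 n [X0 n [X0 n [X0 [X1 f e c] f]]]]
  [X0 n [X0 n [X0 n [X0 f [X2 e c f]]]]]

2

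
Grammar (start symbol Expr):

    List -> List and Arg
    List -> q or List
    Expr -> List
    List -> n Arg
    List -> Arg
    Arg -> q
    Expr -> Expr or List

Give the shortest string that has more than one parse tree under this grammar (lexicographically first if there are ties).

q or q

length 1: no string has ≥2 trees
length 2: no string has ≥2 trees
length 3: q or q has 2 parse trees

Two derivations of q or q:
  Expr ⇒ List ⇒ q or List ⇒ q or Arg ⇒ q or q
  Expr ⇒ Expr or List ⇒ List or List ⇒ Arg or List ⇒ q or List ⇒ q or Arg ⇒ q or q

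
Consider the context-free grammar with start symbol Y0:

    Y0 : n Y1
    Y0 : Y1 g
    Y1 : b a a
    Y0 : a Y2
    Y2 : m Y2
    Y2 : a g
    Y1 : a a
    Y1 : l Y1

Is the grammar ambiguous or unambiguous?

Witness: a a g

Derivation 1: Y0 ⇒ Y1 g ⇒ a a g
Derivation 2: Y0 ⇒ a Y2 ⇒ a a g

Two distinct leftmost derivations for the same string.

Ambiguous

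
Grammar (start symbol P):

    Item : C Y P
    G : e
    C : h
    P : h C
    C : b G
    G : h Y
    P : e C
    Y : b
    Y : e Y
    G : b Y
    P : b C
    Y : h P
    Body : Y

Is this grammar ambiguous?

Unambiguous

Only P, C, G, Y are reachable from P; ignoring the rest: Each reachable nonterminal has at most one production per leading terminal, and all productions are right-linear; the derivation is determined token-by-token.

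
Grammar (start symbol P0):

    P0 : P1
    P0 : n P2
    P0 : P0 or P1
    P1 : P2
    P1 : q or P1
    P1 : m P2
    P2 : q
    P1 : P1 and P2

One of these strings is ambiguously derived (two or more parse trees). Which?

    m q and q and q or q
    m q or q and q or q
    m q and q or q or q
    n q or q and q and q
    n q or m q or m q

m q and q or q or q

m q and q and q or q: 1 tree
m q or q and q or q: 1 tree
m q and q or q or q: 2 trees
n q or q and q and q: 1 tree
n q or m q or m q: 1 tree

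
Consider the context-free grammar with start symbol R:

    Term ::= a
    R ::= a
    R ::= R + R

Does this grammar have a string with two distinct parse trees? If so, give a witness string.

Witness: a + a + a

Derivation 1: R ⇒ R + R ⇒ a + R ⇒ a + R + R ⇒ a + a + R ⇒ a + a + a
Derivation 2: R ⇒ R + R ⇒ R + R + R ⇒ a + R + R ⇒ a + a + R ⇒ a + a + a

Two distinct leftmost derivations for the same string.

Ambiguous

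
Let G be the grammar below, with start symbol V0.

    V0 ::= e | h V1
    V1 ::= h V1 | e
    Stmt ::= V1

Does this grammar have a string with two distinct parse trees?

(Stmt is unreachable from V0, so its rules don't affect L(V0).) Each reachable nonterminal has at most one production per leading terminal, and all productions are right-linear; the derivation is determined token-by-token.

Unambiguous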